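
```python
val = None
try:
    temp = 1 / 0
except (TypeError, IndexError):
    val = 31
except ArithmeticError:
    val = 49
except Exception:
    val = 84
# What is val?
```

Step-by-step execution trace:
1. `temp = 1 / 0` raises ZeroDivisionError.
2. `except (TypeError, IndexError)` does not match ZeroDivisionError; skipped.
3. `except ArithmeticError` matches (ZeroDivisionError is a subclass of ArithmeticError) → val = 49.
4. `except Exception` is not reached.
Result: 49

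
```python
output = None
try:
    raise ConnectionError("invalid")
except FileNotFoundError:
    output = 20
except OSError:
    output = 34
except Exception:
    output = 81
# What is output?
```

Step-by-step execution trace:
1. `raise ConnectionError(...)` raises ConnectionError.
2. `except FileNotFoundError` does not match (ConnectionError is not a subclass of FileNotFoundError); skipped.
3. `except OSError` matches (ConnectionError is a subclass of OSError) → output = 34.
4. `except Exception` is not reached.
Result: 34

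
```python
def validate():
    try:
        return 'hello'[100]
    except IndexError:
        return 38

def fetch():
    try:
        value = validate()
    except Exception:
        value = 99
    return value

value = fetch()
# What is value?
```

Step-by-step execution trace:
1. `fetch()` calls `validate()`.
2. In validate: `'hello'[100]` raises IndexError; `except IndexError` catches it → returns 38.
3. In fetch: `value = validate()` → value = 38. No exception reaches fetch.
4. `except Exception` is skipped; fetch returns 38.
5. value = 38.
Result: 38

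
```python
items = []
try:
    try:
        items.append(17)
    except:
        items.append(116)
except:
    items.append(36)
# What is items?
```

Step-by-step execution trace:
1. Inner try: `items.append(17)` → items = [17]. No exception raised.
2. Inner `except` is skipped.
3. Inner try completes normally; outer `except` is skipped.
Result: [17]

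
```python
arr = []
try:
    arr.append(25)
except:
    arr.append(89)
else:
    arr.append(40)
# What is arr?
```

Step-by-step execution trace:
1. try: `arr.append(25)` → arr = [25]. No exception raised.
2. `except` is skipped.
3. `else` runs (try completed without exception): `arr.append(40)` → arr = [25, 40].
Result: [25, 40]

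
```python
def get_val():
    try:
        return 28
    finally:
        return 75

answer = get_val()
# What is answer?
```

Step-by-step execution trace:
1. `get_val()` enters try: `return 28` sets pending return value 28.
2. Before returning, `finally: return 75` runs and overrides the pending return.
3. get_val() returns 75 → answer = 75.
Result: 75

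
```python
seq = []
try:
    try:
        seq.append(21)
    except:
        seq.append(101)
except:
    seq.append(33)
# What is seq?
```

Step-by-step execution trace:
1. Inner try: `seq.append(21)` → seq = [21]. No exception raised.
2. Inner `except` is skipped.
3. Inner try completes normally; outer `except` is skipped.
Result: [21]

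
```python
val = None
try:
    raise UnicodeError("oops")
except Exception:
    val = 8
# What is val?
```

Step-by-step execution trace:
1. `raise UnicodeError(...)` raises UnicodeError.
2. `except Exception` matches (UnicodeError is a subclass of Exception) → val = 8.
Result: 8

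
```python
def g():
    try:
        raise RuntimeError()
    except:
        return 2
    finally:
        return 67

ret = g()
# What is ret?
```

Step-by-step execution trace:
1. `g()` enters try: `raise RuntimeError()` raises RuntimeError.
2. bare `except` matches → `return 2` sets pending return value 2.
3. Before returning, `finally: return 67` runs and overrides the pending return.
4. g() returns 67 → ret = 67.
Result: 67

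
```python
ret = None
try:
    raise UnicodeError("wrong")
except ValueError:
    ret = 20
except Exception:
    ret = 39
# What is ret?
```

Step-by-step execution trace:
1. `raise UnicodeError(...)` raises UnicodeError.
2. `except ValueError` matches (UnicodeError is a subclass of ValueError) → ret = 20.
3. `except Exception` is not reached.
Result: 20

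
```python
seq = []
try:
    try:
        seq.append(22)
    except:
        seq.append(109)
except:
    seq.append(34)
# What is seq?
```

Step-by-step execution trace:
1. Inner try: `seq.append(22)` → seq = [22]. No exception raised.
2. Inner `except` is skipped.
3. Inner try completes normally; outer `except` is skipped.
Result: [22]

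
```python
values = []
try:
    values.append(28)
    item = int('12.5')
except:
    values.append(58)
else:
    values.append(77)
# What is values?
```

Step-by-step execution trace:
1. try: `values.append(28)` → values = [28].
2. `item = int('12.5')` raises ValueError.
3. bare `except` matches → `values.append(58)` → values = [28, 58].
4. `else` is skipped (an exception was raised).
Result: [28, 58]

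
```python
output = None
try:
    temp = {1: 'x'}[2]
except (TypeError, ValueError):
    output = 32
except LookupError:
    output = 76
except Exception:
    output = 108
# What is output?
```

Step-by-step execution trace:
1. `temp = {1: 'x'}[2]` raises KeyError.
2. `except (TypeError, ValueError)` does not match KeyError; skipped.
3. `except LookupError` matches (KeyError is a subclass of LookupError) → output = 76.
4. `except Exception` is not reached.
Result: 76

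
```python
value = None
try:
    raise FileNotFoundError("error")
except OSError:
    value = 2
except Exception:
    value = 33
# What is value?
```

Step-by-step execution trace:
1. `raise FileNotFoundError(...)` raises FileNotFoundError.
2. `except OSError` matches (FileNotFoundError is a subclass of OSError) → value = 2.
3. `except Exception` is not reached.
Result: 2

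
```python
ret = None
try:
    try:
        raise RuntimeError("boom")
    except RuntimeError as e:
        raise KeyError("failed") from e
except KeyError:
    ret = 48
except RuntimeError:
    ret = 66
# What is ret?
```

Step-by-step execution trace:
1. Inner try raises RuntimeError; inner `except RuntimeError as e` catches it.
2. `raise KeyError(...) from e` raises KeyError (RuntimeError is attached as __cause__, but only KeyError is active).
3. Outer `except KeyError` matches → ret = 48.
4. `except RuntimeError` is not reached.
Result: 48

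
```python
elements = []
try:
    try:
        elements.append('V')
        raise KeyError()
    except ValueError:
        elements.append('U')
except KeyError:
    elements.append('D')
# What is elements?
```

Step-by-step execution trace:
1. Inner try: `elements.append('V')` → elements = ['V'].
2. `raise KeyError()` raises KeyError.
3. Inner `except ValueError` does not match KeyError; exception propagates to outer try.
4. Outer `except KeyError` matches → `elements.append('D')` → elements = ['V', 'D'].
Result: ['V', 'D']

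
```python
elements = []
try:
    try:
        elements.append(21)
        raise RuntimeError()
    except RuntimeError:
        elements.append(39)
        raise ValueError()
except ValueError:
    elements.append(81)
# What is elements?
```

Step-by-step execution trace:
1. Inner try: `elements.append(21)` → elements = [21].
2. `raise RuntimeError()` raises RuntimeError.
3. Inner `except RuntimeError` matches → `elements.append(39)` → elements = [21, 39].
4. `raise ValueError()` raises ValueError; propagates to outer try.
5. Outer `except ValueError` matches → `elements.append(81)` → elements = [21, 39, 81].
Result: [21, 39, 81]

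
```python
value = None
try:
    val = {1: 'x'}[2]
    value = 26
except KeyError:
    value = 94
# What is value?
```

Step-by-step execution trace:
1. `val = {1: 'x'}[2]` raises KeyError.
2. `value = 26` is not reached.
3. `except KeyError` matches → value = 94.
Result: 94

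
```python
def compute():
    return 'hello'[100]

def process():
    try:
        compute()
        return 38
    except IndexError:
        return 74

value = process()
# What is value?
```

Step-by-step execution trace:
1. `process()` calls `compute()`.
2. `compute()` evaluates `'hello'[100]`, which raises IndexError; it propagates to the caller.
3. `return 38` is not reached.
4. `except IndexError` in process matches → returns 74.
5. value = 74.
Result: 74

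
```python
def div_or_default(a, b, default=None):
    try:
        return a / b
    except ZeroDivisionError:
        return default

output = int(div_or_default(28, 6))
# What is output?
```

Step-by-step execution trace:
1. `div_or_default(28, 6)` enters try: `return 28 / 6` → returns 4.666666666666667. No exception raised.
2. `except ZeroDivisionError` is skipped.
3. `int(4.666666666666667)` → 4 → output = 4.
Result: 4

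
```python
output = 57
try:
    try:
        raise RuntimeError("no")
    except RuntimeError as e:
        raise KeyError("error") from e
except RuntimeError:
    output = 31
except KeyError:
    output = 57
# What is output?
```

Step-by-step execution trace:
1. Inner try raises RuntimeError; inner `except RuntimeError as e` catches it.
2. `raise KeyError(...) from e` raises KeyError (RuntimeError is attached as __cause__, but only KeyError is active).
3. Outer `except RuntimeError` does not match KeyError; skipped.
4. Outer `except KeyError` matches → output = 57.
Result: 57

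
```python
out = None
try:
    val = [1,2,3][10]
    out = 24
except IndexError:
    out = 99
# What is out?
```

Step-by-step execution trace:
1. `val = [1,2,3][10]` raises IndexError.
2. `out = 24` is not reached.
3. `except IndexError` matches → out = 99.
Result: 99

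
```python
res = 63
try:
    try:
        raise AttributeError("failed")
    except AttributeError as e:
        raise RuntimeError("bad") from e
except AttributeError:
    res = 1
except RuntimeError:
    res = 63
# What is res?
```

Step-by-step execution trace:
1. Inner try raises AttributeError; inner `except AttributeError as e` catches it.
2. `raise RuntimeError(...) from e` raises RuntimeError (AttributeError is attached as __cause__, but only RuntimeError is active).
3. Outer `except AttributeError` does not match RuntimeError; skipped.
4. Outer `except RuntimeError` matches → res = 63.
Result: 63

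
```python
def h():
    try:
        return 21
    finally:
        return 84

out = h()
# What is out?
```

Step-by-step execution trace:
1. `h()` enters try: `return 21` sets pending return value 21.
2. Before returning, `finally: return 84` runs and overrides the pending return.
3. h() returns 84 → out = 84.
Result: 84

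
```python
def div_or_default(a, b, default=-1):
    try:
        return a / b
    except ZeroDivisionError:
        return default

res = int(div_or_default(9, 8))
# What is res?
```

Step-by-step execution trace:
1. `div_or_default(9, 8)` enters try: `return 9 / 8` → returns 1.125. No exception raised.
2. `except ZeroDivisionError` is skipped.
3. `int(1.125)` → 1 → res = 1.
Result: 1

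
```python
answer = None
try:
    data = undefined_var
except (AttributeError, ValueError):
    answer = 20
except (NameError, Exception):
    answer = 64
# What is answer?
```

Step-by-step execution trace:
1. `data = undefined_var` raises NameError.
2. `except (AttributeError, ValueError)` does not match NameError; skipped.
3. `except (NameError, Exception)` matches (NameError is in the tuple) → answer = 64.
Result: 64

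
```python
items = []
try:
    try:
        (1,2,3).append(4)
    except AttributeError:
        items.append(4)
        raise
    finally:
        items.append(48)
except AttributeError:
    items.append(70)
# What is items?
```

Step-by-step execution trace:
1. Inner try: `(1,2,3).append(4)` raises AttributeError.
2. Inner `except AttributeError` matches → `items.append(4)` → items = [4].
3. bare `raise` re-raises AttributeError.
4. Inner `finally` runs during unwinding: `items.append(48)` → items = [4, 48].
5. Outer `except AttributeError` matches → `items.append(70)` → items = [4, 48, 70].
Result: [4, 48, 70]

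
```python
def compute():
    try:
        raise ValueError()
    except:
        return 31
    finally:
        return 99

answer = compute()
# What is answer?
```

Step-by-step execution trace:
1. `compute()` enters try: `raise ValueError()` raises ValueError.
2. bare `except` matches → `return 31` sets pending return value 31.
3. Before returning, `finally: return 99` runs and overrides the pending return.
4. compute() returns 99 → answer = 99.
Result: 99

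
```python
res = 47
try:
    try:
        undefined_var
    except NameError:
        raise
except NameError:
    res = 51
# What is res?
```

Step-by-step execution trace:
1. Inner try: `undefined_var` raises NameError.
2. Inner `except NameError` matches; bare `raise` re-raises the same NameError.
3. Outer `except NameError` matches → res = 51.
Result: 51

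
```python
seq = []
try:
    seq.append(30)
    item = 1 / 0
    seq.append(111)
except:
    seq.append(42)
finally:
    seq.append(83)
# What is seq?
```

Step-by-step execution trace:
1. try: `seq.append(30)` → seq = [30].
2. `item = 1 / 0` raises ZeroDivisionError; `seq.append(111)` is not reached.
3. bare `except` matches → `seq.append(42)` → seq = [30, 42].
4. finally always runs: `seq.append(83)` → seq = [30, 42, 83].
Result: [30, 42, 83]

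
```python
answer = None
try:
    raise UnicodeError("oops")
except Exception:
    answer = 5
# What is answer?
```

Step-by-step execution trace:
1. `raise UnicodeError(...)` raises UnicodeError.
2. `except Exception` matches (UnicodeError is a subclass of Exception) → answer = 5.
Result: 5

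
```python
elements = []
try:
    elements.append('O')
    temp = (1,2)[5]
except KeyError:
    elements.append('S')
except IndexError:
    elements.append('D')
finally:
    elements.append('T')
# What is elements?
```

Step-by-step execution trace:
1. try: `elements.append('O')` → elements = ['O'].
2. `temp = (1,2)[5]` raises IndexError.
3. `except KeyError` does not match IndexError; skipped.
4. `except IndexError` matches → `elements.append('D')` → elements = ['O', 'D'].
5. finally always runs: `elements.append('T')` → elements = ['O', 'D', 'T'].
Result: ['O', 'D', 'T']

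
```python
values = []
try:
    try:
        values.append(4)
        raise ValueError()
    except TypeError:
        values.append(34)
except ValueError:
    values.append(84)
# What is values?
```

Step-by-step execution trace:
1. Inner try: `values.append(4)` → values = [4].
2. `raise ValueError()` raises ValueError.
3. Inner `except TypeError` does not match ValueError; exception propagates to outer try.
4. Outer `except ValueError` matches → `values.append(84)` → values = [4, 84].
Result: [4, 84]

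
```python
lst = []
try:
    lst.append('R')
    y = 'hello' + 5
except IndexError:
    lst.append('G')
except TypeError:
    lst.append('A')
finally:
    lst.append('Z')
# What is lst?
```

Step-by-step execution trace:
1. try: `lst.append('R')` → lst = ['R'].
2. `y = 'hello' + 5` raises TypeError.
3. `except IndexError` does not match TypeError; skipped.
4. `except TypeError` matches → `lst.append('A')` → lst = ['R', 'A'].
5. finally always runs: `lst.append('Z')` → lst = ['R', 'A', 'Z'].
Result: ['R', 'A', 'Z']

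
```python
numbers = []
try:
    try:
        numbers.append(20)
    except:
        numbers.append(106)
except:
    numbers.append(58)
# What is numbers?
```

Step-by-step execution trace:
1. Inner try: `numbers.append(20)` → numbers = [20]. No exception raised.
2. Inner `except` is skipped.
3. Inner try completes normally; outer `except` is skipped.
Result: [20]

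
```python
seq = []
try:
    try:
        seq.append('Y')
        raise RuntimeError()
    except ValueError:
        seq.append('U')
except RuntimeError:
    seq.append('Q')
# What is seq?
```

Step-by-step execution trace:
1. Inner try: `seq.append('Y')` → seq = ['Y'].
2. `raise RuntimeError()` raises RuntimeError.
3. Inner `except ValueError` does not match RuntimeError; exception propagates to outer try.
4. Outer `except RuntimeError` matches → `seq.append('Q')` → seq = ['Y', 'Q'].
Result: ['Y', 'Q']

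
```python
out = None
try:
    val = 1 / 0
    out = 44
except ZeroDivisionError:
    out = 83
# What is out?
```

Step-by-step execution trace:
1. `val = 1 / 0` raises ZeroDivisionError.
2. `out = 44` is not reached.
3. `except ZeroDivisionError` matches → out = 83.
Result: 83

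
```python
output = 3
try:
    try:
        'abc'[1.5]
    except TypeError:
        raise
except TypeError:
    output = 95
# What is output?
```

Step-by-step execution trace:
1. Inner try: `'abc'[1.5]` raises TypeError.
2. Inner `except TypeError` matches; bare `raise` re-raises the same TypeError.
3. Outer `except TypeError` matches → output = 95.
Result: 95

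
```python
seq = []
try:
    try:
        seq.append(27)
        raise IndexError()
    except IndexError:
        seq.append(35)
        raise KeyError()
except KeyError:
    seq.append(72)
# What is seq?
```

Step-by-step execution trace:
1. Inner try: `seq.append(27)` → seq = [27].
2. `raise IndexError()` raises IndexError.
3. Inner `except IndexError` matches → `seq.append(35)` → seq = [27, 35].
4. `raise KeyError()` raises KeyError; propagates to outer try.
5. Outer `except KeyError` matches → `seq.append(72)` → seq = [27, 35, 72].
Result: [27, 35, 72]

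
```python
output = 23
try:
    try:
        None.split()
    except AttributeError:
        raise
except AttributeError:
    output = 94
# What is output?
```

Step-by-step execution trace:
1. Inner try: `None.split()` raises AttributeError.
2. Inner `except AttributeError` matches; bare `raise` re-raises the same AttributeError.
3. Outer `except AttributeError` matches → output = 94.
Result: 94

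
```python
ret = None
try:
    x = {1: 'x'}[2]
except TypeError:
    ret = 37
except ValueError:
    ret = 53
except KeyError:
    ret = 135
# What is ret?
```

Step-by-step execution trace:
1. `x = {1: 'x'}[2]` raises KeyError.
2. `except TypeError` does not match KeyError; skipped.
3. `except ValueError` does not match KeyError; skipped.
4. `except KeyError` matches → ret = 135.
Result: 135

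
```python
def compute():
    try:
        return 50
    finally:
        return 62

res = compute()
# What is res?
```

Step-by-step execution trace:
1. `compute()` enters try: `return 50` sets pending return value 50.
2. Before returning, `finally: return 62` runs and overrides the pending return.
3. compute() returns 62 → res = 62.
Result: 62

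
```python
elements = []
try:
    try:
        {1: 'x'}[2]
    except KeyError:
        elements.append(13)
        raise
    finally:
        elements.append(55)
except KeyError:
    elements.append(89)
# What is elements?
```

Step-by-step execution trace:
1. Inner try: `{1: 'x'}[2]` raises KeyError.
2. Inner `except KeyError` matches → `elements.append(13)` → elements = [13].
3. bare `raise` re-raises KeyError.
4. Inner `finally` runs during unwinding: `elements.append(55)` → elements = [13, 55].
5. Outer `except KeyError` matches → `elements.append(89)` → elements = [13, 55, 89].
Result: [13, 55, 89]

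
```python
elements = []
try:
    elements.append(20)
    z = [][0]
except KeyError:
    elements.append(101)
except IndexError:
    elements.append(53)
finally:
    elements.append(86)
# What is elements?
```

Step-by-step execution trace:
1. try: `elements.append(20)` → elements = [20].
2. `z = [][0]` raises IndexError.
3. `except KeyError` does not match IndexError; skipped.
4. `except IndexError` matches → `elements.append(53)` → elements = [20, 53].
5. finally always runs: `elements.append(86)` → elements = [20, 53, 86].
Result: [20, 53, 86]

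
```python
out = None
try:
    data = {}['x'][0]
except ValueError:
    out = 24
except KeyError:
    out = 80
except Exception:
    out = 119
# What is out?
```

Step-by-step execution trace:
1. `data = {}['x'][0]` raises KeyError.
2. `except ValueError` does not match KeyError; skipped.
3. `except KeyError` matches → out = 80.
4. Remaining except clauses are skipped.
Result: 80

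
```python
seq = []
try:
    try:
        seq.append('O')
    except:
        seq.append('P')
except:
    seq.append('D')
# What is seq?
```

Step-by-step execution trace:
1. Inner try: `seq.append('O')` → seq = ['O']. No exception raised.
2. Inner `except` is skipped.
3. Inner try completes normally; outer `except` is skipped.
Result: ['O']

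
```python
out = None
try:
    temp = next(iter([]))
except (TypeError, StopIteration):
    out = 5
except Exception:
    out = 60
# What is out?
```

Step-by-step execution trace:
1. `temp = next(iter([]))` raises StopIteration.
2. `except (TypeError, StopIteration)` matches (StopIteration is in the tuple) → out = 5.
3. `except Exception` is not reached.
Result: 5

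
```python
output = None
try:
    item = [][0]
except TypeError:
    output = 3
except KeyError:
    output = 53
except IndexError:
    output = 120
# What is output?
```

Step-by-step execution trace:
1. `item = [][0]` raises IndexError.
2. `except TypeError` does not match IndexError; skipped.
3. `except KeyError` does not match IndexError; skipped.
4. `except IndexError` matches → output = 120.
Result: 120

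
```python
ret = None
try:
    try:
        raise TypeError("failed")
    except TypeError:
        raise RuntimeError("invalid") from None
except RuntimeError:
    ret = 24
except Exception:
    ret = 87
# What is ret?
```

Step-by-step execution trace:
1. Inner try raises TypeError; inner `except TypeError` catches it.
2. `raise RuntimeError(...) from None` raises RuntimeError (from None suppresses __context__, but the active exception is still RuntimeError).
3. Outer `except RuntimeError` matches → ret = 24.
4. `except Exception` is not reached.
Result: 24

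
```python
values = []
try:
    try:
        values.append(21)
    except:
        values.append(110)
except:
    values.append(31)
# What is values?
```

Step-by-step execution trace:
1. Inner try: `values.append(21)` → values = [21]. No exception raised.
2. Inner `except` is skipped.
3. Inner try completes normally; outer `except` is skipped.
Result: [21]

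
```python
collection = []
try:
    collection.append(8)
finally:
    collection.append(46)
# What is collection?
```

Step-by-step execution trace:
1. try: `collection.append(8)` → collection = [8].
2. The try body completes without raising.
3. finally always runs: `collection.append(46)` → collection = [8, 46].
Result: [8, 46]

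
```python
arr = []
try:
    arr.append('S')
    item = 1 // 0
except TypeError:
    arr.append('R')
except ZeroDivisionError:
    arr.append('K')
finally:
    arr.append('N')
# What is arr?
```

Step-by-step execution trace:
1. try: `arr.append('S')` → arr = ['S'].
2. `item = 1 // 0` raises ZeroDivisionError.
3. `except TypeError` does not match ZeroDivisionError; skipped.
4. `except ZeroDivisionError` matches → `arr.append('K')` → arr = ['S', 'K'].
5. finally always runs: `arr.append('N')` → arr = ['S', 'K', 'N'].
Result: ['S', 'K', 'N']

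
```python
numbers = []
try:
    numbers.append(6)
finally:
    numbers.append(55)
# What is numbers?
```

Step-by-step execution trace:
1. try: `numbers.append(6)` → numbers = [6].
2. The try body completes without raising.
3. finally always runs: `numbers.append(55)` → numbers = [6, 55].
Result: [6, 55]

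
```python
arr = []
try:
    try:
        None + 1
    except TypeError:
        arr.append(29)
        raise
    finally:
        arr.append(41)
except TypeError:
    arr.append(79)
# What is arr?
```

Step-by-step execution trace:
1. Inner try: `None + 1` raises TypeError.
2. Inner `except TypeError` matches → `arr.append(29)` → arr = [29].
3. bare `raise` re-raises TypeError.
4. Inner `finally` runs during unwinding: `arr.append(41)` → arr = [29, 41].
5. Outer `except TypeError` matches → `arr.append(79)` → arr = [29, 41, 79].
Result: [29, 41, 79]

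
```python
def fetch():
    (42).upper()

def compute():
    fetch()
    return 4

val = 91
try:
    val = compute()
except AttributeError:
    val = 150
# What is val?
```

Step-by-step execution trace:
1. val starts at 91.
2. try: `compute()` calls `fetch()`.
3. `fetch()` evaluates `(42).upper()`, which raises AttributeError; it propagates through compute (uncaught).
4. `return 4` in compute is not reached; the assignment to val does not complete.
5. `except AttributeError` matches → val = 150.
Result: 150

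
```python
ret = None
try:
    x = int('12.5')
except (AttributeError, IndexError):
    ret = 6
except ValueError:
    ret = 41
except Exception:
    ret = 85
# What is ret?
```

Step-by-step execution trace:
1. `x = int('12.5')` raises ValueError.
2. `except (AttributeError, IndexError)` does not match ValueError; skipped.
3. `except ValueError` matches (exact type match) → ret = 41.
4. `except Exception` is not reached.
Result: 41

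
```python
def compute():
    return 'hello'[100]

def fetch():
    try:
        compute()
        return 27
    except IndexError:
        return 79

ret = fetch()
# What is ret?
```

Step-by-step execution trace:
1. `fetch()` calls `compute()`.
2. `compute()` evaluates `'hello'[100]`, which raises IndexError; it propagates to the caller.
3. `return 27` is not reached.
4. `except IndexError` in fetch matches → returns 79.
5. ret = 79.
Result: 79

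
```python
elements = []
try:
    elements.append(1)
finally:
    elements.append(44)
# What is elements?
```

Step-by-step execution trace:
1. try: `elements.append(1)` → elements = [1].
2. The try body completes without raising.
3. finally always runs: `elements.append(44)` → elements = [1, 44].
Result: [1, 44]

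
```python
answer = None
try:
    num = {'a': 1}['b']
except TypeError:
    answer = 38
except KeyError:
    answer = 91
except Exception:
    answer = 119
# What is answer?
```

Step-by-step execution trace:
1. `num = {'a': 1}['b']` raises KeyError.
2. `except TypeError` does not match KeyError; skipped.
3. `except KeyError` matches → answer = 91.
4. Remaining except clauses are skipped.
Result: 91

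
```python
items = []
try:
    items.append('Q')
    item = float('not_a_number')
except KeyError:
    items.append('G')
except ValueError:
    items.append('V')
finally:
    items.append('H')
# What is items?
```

Step-by-step execution trace:
1. try: `items.append('Q')` → items = ['Q'].
2. `item = float('not_a_number')` raises ValueError.
3. `except KeyError` does not match ValueError; skipped.
4. `except ValueError` matches → `items.append('V')` → items = ['Q', 'V'].
5. finally always runs: `items.append('H')` → items = ['Q', 'V', 'H'].
Result: ['Q', 'V', 'H']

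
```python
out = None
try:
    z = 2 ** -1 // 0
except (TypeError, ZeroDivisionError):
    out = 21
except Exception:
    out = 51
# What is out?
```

Step-by-step execution trace:
1. `z = 2 ** -1 // 0` raises ZeroDivisionError.
2. `except (TypeError, ZeroDivisionError)` matches (ZeroDivisionError is in the tuple) → out = 21.
3. `except Exception` is not reached.
Result: 21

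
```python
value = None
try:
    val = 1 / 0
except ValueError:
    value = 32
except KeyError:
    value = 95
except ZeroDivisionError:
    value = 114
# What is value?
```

Step-by-step execution trace:
1. `val = 1 / 0` raises ZeroDivisionError.
2. `except ValueError` does not match ZeroDivisionError; skipped.
3. `except KeyError` does not match ZeroDivisionError; skipped.
4. `except ZeroDivisionError` matches → value = 114.
Result: 114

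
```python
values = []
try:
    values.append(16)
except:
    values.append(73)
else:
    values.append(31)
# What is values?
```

Step-by-step execution trace:
1. try: `values.append(16)` → values = [16]. No exception raised.
2. `except` is skipped.
3. `else` runs (try completed without exception): `values.append(31)` → values = [16, 31].
Result: [16, 31]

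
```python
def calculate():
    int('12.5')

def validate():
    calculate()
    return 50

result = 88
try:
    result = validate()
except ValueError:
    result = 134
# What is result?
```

Step-by-step execution trace:
1. result starts at 88.
2. try: `validate()` calls `calculate()`.
3. `calculate()` evaluates `int('12.5')`, which raises ValueError; it propagates through validate (uncaught).
4. `return 50` in validate is not reached; the assignment to result does not complete.
5. `except ValueError` matches → result = 134.
Result: 134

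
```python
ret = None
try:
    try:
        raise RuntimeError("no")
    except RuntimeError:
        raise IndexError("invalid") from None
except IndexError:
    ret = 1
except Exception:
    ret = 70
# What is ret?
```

Step-by-step execution trace:
1. Inner try raises RuntimeError; inner `except RuntimeError` catches it.
2. `raise IndexError(...) from None` raises IndexError (from None suppresses __context__, but the active exception is still IndexError).
3. Outer `except IndexError` matches → ret = 1.
4. `except Exception` is not reached.
Result: 1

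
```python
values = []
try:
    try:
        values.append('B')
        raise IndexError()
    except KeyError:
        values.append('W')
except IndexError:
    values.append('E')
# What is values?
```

Step-by-step execution trace:
1. Inner try: `values.append('B')` → values = ['B'].
2. `raise IndexError()` raises IndexError.
3. Inner `except KeyError` does not match IndexError; exception propagates to outer try.
4. Outer `except IndexError` matches → `values.append('E')` → values = ['B', 'E'].
Result: ['B', 'E']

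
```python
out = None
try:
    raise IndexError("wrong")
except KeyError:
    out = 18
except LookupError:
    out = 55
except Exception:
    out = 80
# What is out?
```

Step-by-step execution trace:
1. `raise IndexError(...)` raises IndexError.
2. `except KeyError` does not match (IndexError is not a subclass of KeyError); skipped.
3. `except LookupError` matches (IndexError is a subclass of LookupError) → out = 55.
4. `except Exception` is not reached.
Result: 55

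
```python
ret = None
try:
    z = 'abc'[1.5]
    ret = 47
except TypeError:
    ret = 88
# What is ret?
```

Step-by-step execution trace:
1. `z = 'abc'[1.5]` raises TypeError.
2. `ret = 47` is not reached.
3. `except TypeError` matches → ret = 88.
Result: 88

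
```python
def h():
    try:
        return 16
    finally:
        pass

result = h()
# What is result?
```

Step-by-step execution trace:
1. `h()` enters try: `return 16` sets pending return value 16.
2. Before returning, `finally: pass` runs (no effect).
3. h() returns 16 → result = 16.
Result: 16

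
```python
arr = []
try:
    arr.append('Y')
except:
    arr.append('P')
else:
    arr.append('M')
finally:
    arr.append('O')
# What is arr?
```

Step-by-step execution trace:
1. try: `arr.append('Y')` → arr = ['Y']. No exception raised.
2. `except` is skipped.
3. `else` runs: `arr.append('M')` → arr = ['Y', 'M'].
4. `finally` always runs: `arr.append('O')` → arr = ['Y', 'M', 'O'].
Result: ['Y', 'M', 'O']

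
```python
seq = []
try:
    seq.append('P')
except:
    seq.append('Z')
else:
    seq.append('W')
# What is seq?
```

Step-by-step execution trace:
1. try: `seq.append('P')` → seq = ['P']. No exception raised.
2. `except` is skipped.
3. `else` runs (try completed without exception): `seq.append('W')` → seq = ['P', 'W'].
Result: ['P', 'W']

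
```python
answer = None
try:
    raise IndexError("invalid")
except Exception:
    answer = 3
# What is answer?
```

Step-by-step execution trace:
1. `raise IndexError(...)` raises IndexError.
2. `except Exception` matches (IndexError is a subclass of Exception) → answer = 3.
Result: 3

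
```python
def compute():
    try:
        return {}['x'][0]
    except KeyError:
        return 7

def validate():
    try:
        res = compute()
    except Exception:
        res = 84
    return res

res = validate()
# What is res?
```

Step-by-step execution trace:
1. `validate()` calls `compute()`.
2. In compute: `{}['x'][0]` raises KeyError; `except KeyError` catches it → returns 7.
3. In validate: `res = compute()` → res = 7. No exception reaches validate.
4. `except Exception` is skipped; validate returns 7.
5. res = 7.
Result: 7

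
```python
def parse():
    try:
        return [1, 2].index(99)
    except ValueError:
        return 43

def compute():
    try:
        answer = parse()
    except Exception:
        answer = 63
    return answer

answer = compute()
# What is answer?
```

Step-by-step execution trace:
1. `compute()` calls `parse()`.
2. In parse: `[1, 2].index(99)` raises ValueError; `except ValueError` catches it → returns 43.
3. In compute: `answer = parse()` → answer = 43. No exception reaches compute.
4. `except Exception` is skipped; compute returns 43.
5. answer = 43.
Result: 43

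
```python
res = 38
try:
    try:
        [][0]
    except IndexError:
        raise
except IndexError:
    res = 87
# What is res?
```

Step-by-step execution trace:
1. Inner try: `[][0]` raises IndexError.
2. Inner `except IndexError` matches; bare `raise` re-raises the same IndexError.
3. Outer `except IndexError` matches → res = 87.
Result: 87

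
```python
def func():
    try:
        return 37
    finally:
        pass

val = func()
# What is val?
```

Step-by-step execution trace:
1. `func()` enters try: `return 37` sets pending return value 37.
2. Before returning, `finally: pass` runs (no effect).
3. func() returns 37 → val = 37.
Result: 37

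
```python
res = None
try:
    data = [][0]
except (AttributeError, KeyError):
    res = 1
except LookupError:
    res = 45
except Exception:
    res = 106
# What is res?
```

Step-by-step execution trace:
1. `data = [][0]` raises IndexError.
2. `except (AttributeError, KeyError)` does not match IndexError; skipped.
3. `except LookupError` matches (IndexError is a subclass of LookupError) → res = 45.
4. `except Exception` is not reached.
Result: 45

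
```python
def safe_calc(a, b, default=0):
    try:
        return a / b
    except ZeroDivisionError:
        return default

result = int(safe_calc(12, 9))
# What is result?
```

Step-by-step execution trace:
1. `safe_calc(12, 9)` enters try: `return 12 / 9` → returns 1.3333333333333333. No exception raised.
2. `except ZeroDivisionError` is skipped.
3. `int(1.3333333333333333)` → 1 → result = 1.
Result: 1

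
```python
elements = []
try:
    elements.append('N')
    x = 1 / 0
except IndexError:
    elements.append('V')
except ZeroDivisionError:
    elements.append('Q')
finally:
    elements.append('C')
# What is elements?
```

Step-by-step execution trace:
1. try: `elements.append('N')` → elements = ['N'].
2. `x = 1 / 0` raises ZeroDivisionError.
3. `except IndexError` does not match ZeroDivisionError; skipped.
4. `except ZeroDivisionError` matches → `elements.append('Q')` → elements = ['N', 'Q'].
5. finally always runs: `elements.append('C')` → elements = ['N', 'Q', 'C'].
Result: ['N', 'Q', 'C']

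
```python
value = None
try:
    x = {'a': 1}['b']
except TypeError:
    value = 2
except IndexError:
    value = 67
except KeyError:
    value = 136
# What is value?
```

Step-by-step execution trace:
1. `x = {'a': 1}['b']` raises KeyError.
2. `except TypeError` does not match KeyError; skipped.
3. `except IndexError` does not match KeyError; skipped.
4. `except KeyError` matches → value = 136.
Result: 136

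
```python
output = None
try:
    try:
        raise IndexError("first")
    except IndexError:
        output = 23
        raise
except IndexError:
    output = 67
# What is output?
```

Step-by-step execution trace:
1. Inner try: `raise IndexError("first")` raises IndexError.
2. Inner `except IndexError` matches → output = 23.
3. bare `raise` re-raises the same IndexError.
4. Outer `except IndexError` matches → output = 67.
Result: 67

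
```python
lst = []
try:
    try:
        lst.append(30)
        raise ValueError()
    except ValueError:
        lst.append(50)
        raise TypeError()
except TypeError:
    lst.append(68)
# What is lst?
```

Step-by-step execution trace:
1. Inner try: `lst.append(30)` → lst = [30].
2. `raise ValueError()` raises ValueError.
3. Inner `except ValueError` matches → `lst.append(50)` → lst = [30, 50].
4. `raise TypeError()` raises TypeError; propagates to outer try.
5. Outer `except TypeError` matches → `lst.append(68)` → lst = [30, 50, 68].
Result: [30, 50, 68]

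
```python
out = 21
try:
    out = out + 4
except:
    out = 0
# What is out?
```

Step-by-step execution trace:
1. out starts at 21.
2. try: `out = out + 4` → out = 25. No exception raised.
3. `except` is skipped.
Result: 25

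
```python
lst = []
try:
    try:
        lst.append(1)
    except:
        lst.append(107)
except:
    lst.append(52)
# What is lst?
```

Step-by-step execution trace:
1. Inner try: `lst.append(1)` → lst = [1]. No exception raised.
2. Inner `except` is skipped.
3. Inner try completes normally; outer `except` is skipped.
Result: [1]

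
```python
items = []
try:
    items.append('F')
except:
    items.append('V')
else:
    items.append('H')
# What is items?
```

Step-by-step execution trace:
1. try: `items.append('F')` → items = ['F']. No exception raised.
2. `except` is skipped.
3. `else` runs (try completed without exception): `items.append('H')` → items = ['F', 'H'].
Result: ['F', 'H']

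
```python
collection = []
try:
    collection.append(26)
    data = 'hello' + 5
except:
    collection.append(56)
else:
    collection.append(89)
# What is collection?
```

Step-by-step execution trace:
1. try: `collection.append(26)` → collection = [26].
2. `data = 'hello' + 5` raises TypeError.
3. bare `except` matches → `collection.append(56)` → collection = [26, 56].
4. `else` is skipped (an exception was raised).
Result: [26, 56]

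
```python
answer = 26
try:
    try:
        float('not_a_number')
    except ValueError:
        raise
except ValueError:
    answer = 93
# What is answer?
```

Step-by-step execution trace:
1. Inner try: `float('not_a_number')` raises ValueError.
2. Inner `except ValueError` matches; bare `raise` re-raises the same ValueError.
3. Outer `except ValueError` matches → answer = 93.
Result: 93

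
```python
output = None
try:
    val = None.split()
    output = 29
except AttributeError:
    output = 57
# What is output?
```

Step-by-step execution trace:
1. `val = None.split()` raises AttributeError.
2. `output = 29` is not reached.
3. `except AttributeError` matches → output = 57.
Result: 57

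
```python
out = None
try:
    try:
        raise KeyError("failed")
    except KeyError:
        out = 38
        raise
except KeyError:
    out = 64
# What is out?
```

Step-by-step execution trace:
1. Inner try: `raise KeyError("failed")` raises KeyError.
2. Inner `except KeyError` matches → out = 38.
3. bare `raise` re-raises the same KeyError.
4. Outer `except KeyError` matches → out = 64.
Result: 64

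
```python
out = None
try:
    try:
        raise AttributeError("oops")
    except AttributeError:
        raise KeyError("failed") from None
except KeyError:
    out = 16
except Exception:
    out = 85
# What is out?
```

Step-by-step execution trace:
1. Inner try raises AttributeError; inner `except AttributeError` catches it.
2. `raise KeyError(...) from None` raises KeyError (from None suppresses __context__, but the active exception is still KeyError).
3. Outer `except KeyError` matches → out = 16.
4. `except Exception` is not reached.
Result: 16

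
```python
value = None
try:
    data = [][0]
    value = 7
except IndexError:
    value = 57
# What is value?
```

Step-by-step execution trace:
1. `data = [][0]` raises IndexError.
2. `value = 7` is not reached.
3. `except IndexError` matches → value = 57.
Result: 57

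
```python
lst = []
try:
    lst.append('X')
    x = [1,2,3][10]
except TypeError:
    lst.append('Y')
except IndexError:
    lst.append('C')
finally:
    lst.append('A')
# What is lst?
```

Step-by-step execution trace:
1. try: `lst.append('X')` → lst = ['X'].
2. `x = [1,2,3][10]` raises IndexError.
3. `except TypeError` does not match IndexError; skipped.
4. `except IndexError` matches → `lst.append('C')` → lst = ['X', 'C'].
5. finally always runs: `lst.append('A')` → lst = ['X', 'C', 'A'].
Result: ['X', 'C', 'A']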